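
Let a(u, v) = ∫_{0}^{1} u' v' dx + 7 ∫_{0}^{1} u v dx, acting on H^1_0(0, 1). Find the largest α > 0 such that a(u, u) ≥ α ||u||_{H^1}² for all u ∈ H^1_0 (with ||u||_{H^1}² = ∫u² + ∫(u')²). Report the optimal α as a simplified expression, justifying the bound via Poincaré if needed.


α = 1

Coercivity of a(·,·) on H^1_0(0, 1) means a(u, u) ≥ α ||u||_{H^1}² for every u ∈ H^1_0.
The interval has length L = 1, and Poincaré/coercivity depend only on L. Here a(u, u) = ∫(u')² + (7)·∫u².
Here c = 7 ≥ 1, so a(u,u) = ∫(u')² + c∫u² ≥ ∫(u')² + ∫u² = ||u||_{H^1}², i.e. α = 1 works. No larger α is possible: a(u,u) ≥ α||u||_{H^1}² means (1−α)∫(u')² ≥ (α−c)∫u², and for the modes u_n = sin(nπ(x−x₀)/L) (x₀ the left endpoint) one has ∫u_n²/∫(u_n')² = (L/(nπ))² → 0, so a(u_n,u_n)/||u_n||_{H^1}² → 1. Hence the optimal constant is α = 1.
Therefore α = 1.


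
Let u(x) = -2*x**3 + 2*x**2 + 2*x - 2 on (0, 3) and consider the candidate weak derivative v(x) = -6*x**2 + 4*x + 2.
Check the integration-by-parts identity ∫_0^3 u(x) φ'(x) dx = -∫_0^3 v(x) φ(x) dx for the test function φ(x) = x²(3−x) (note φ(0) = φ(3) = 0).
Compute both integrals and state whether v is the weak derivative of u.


LHS = 837/10, RHS = 837/10. Yes, v = u' weakly.

u(x) = -2*x**3 + 2*x**2 + 2*x - 2, classical derivative u'(x) = -6*x**2 + 4*x + 2.
φ(x) = x²(3−x), so φ'(x) = 3*x*(2 - x).
Note φ(0) = φ(3) = 0, so the boundary term u·φ vanishes.
LHS = ∫_0^3 u(x) φ'(x) dx = ∫_0^3 (6*x^5 - 18*x^4 + 6*x^3 + 18*x^2 - 12*x) dx. Term by term:
  ∫_0^3 6*x^5 dx = 729;  ∫_0^3 -18*x^4 dx = -4374/5;  ∫_0^3 6*x^3 dx = 243/2;
  ∫_0^3 18*x^2 dx = 162;  ∫_0^3 -12*x dx = -54.
Sum: 729 − 4374/5 + 243/2 + 162 − 54 = 837/10.
So LHS = 837/10.
∫_0^3 v(x) φ(x) dx = ∫_0^3 (6*x^5 - 22*x^4 + 10*x^3 + 6*x^2) dx. Term by term:
  ∫_0^3 6*x^5 dx = 729;  ∫_0^3 -22*x^4 dx = -5346/5;  ∫_0^3 10*x^3 dx = 405/2;
  ∫_0^3 6*x^2 dx = 54.
Sum: 729 − 5346/5 + 405/2 + 54 = -837/10.
So RHS = -∫_0^3 v(x) φ(x) dx = 837/10.
LHS = RHS, so the identity holds for this test φ.
Moreover u is smooth here and v(x) = u'(x) = -6*x**2 + 4*x + 2 pointwise, so the identity holds for every test function. Hence v is the weak derivative of u.


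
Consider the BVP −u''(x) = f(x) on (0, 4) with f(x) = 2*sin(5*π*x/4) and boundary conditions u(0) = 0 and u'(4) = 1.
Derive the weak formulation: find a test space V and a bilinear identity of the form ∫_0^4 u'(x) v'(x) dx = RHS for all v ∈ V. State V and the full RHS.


V = {v ∈ H^1(0, 4) : v(0) = 0} (test functions vanish at x = 0 where u is specified); weak form: ∫_0^4 u'v' dx = ∫_0^4 (2*sin(5*π*x/4)) v dx + v(4) for all v ∈ V.

Multiply both sides by a test function v and integrate from 0 to 4:
  ∫_0^4 −u''(x) v(x) dx = ∫_0^4 f(x) v(x) dx.
Integrate the LHS by parts once:
  ∫_0^4 −u'' v dx = −[u'(x) v(x)]_0^4 + ∫_0^4 u'(x) v'(x) dx.
Thus ∫_0^4 u'(x) v'(x) dx = ∫_0^4 f(x) v(x) dx + [u'(x) v(x)]_0^4.
Choose V so that boundary terms are either known or forced to vanish.
Mixed BC: u(0) = 0 (Dirichlet) and u'(4) = 1 (Neumann). Define V = {v ∈ H^1(0, 4) : v(0) = 0}. Then [u' v]_0^4 = u'(4)·v(4) − u'(0)·0 = v(4).
Weak formulation: find u (satisfying any essential BC) such that ∫_0^4 u'(x) v'(x) dx = ∫_0^4 f v dx + v(4) for all v ∈ V (Dirichlet at 0 absorbed into V; Neumann datum at x = 4 contributes the boundary term).
Substituting f(x) = 2*sin(5*π*x/4), the right-hand side is ∫_0^4 (2*sin(5*π*x/4)) v dx + v(4).


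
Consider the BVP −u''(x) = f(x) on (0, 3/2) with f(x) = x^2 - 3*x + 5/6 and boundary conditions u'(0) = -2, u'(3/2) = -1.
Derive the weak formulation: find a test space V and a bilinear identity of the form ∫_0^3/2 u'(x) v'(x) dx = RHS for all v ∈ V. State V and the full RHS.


V = H^1(0, 3/2) (v unrestricted at boundary; u is determined up to an additive constant); weak form: ∫_0^3/2 u'v' dx = ∫_0^3/2 (x^2 - 3*x + 5/6) v dx − v(3/2) + 2·v(0) for all v ∈ V.

Multiply both sides by a test function v and integrate from 0 to 3/2:
  ∫_0^3/2 −u''(x) v(x) dx = ∫_0^3/2 f(x) v(x) dx.
Integrate the LHS by parts once:
  ∫_0^3/2 −u'' v dx = −[u'(x) v(x)]_0^3/2 + ∫_0^3/2 u'(x) v'(x) dx.
Thus ∫_0^3/2 u'(x) v'(x) dx = ∫_0^3/2 f(x) v(x) dx + [u'(x) v(x)]_0^3/2.
Choose V so that boundary terms are either known or forced to vanish.
u has inhomogeneous Neumann u'(0) = -2, u'(3/2) = -1. [u' v]_0^3/2 = (-1)·v(3/2) − (-2)·v(0) = − v(3/2) + 2·v(0). Take V = H^1(0, 3/2); boundary term becomes part of RHS.
Weak formulation: find u (satisfying any essential BC) such that ∫_0^3/2 u'(x) v'(x) dx = ∫_0^3/2 f v dx − v(3/2) + 2·v(0) for all v ∈ V (Neumann data are natural BCs: they enter the RHS as boundary terms).
Substituting f(x) = x^2 - 3*x + 5/6, the right-hand side is ∫_0^3/2 (x^2 - 3*x + 5/6) v dx − v(3/2) + 2·v(0).
Compatibility check (pure Neumann): taking v ≡ 1 ∈ V gives 0 = ∫_0^3/2 f dx + (-1) − (-2), i.e. ∫_0^3/2 f dx must equal u'(0) − u'(3/2) = -1. Indeed ∫_0^3/2 (x^2 - 3*x + 5/6) dx = -1, so the data are compatible. The solution is then unique only up to an additive constant (fix it e.g. by requiring ∫_0^3/2 u dx = 0).


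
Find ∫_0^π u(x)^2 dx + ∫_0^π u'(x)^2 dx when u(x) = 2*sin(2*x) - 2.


||u||_{H^1(0,π)}^2 = 14*π

u'(x) = 4*cos(2*x).
Expand u² and (u')² and integrate term by term on (0, π), using: for integers n ≥ 1, ∫_0^π sin²(nx) dx = ∫_0^π cos²(nx) dx = π/2; for n ≠ n', ∫_0^π sin(nx)sin(n'x) dx = ∫_0^π cos(nx)cos(n'x) dx = 0; and by product-to-sum, ∫_0^π sin(nx)cos(n'x) dx = ½∫_0^π [sin((n+n')x) + sin((n−n')x)] dx, which is 0 when n+n' is even and 2n/(n²−n'²) when n+n' is odd (it need not vanish on (0, π)). For the constant mode: ∫_0^π 1 dx = π, ∫_0^π cos(nx) dx = 0, ∫_0^π sin(nx) dx = (1−(−1)^n)/n.
  u² squared terms: (-2)²·∫1 dx = 4·π = 4*π;  (2)²·∫sin(2x)² dx = 4·π/2 = 2*π.
  u² cross terms: 2·(-2)·(2)·∫1·sin(2x) dx = -8·(0) = 0.
  So ∫_0^π u² dx = 4*π + 2*π + 0 = 6*π.
  (u')² squared terms: (4)²·∫cos(2x)² dx = 16·π/2 = 8*π.
  So ∫_0^π (u')² dx = 8*π.
||u||_{H^1}^2 = (6*π) + (8*π) = 14*π.


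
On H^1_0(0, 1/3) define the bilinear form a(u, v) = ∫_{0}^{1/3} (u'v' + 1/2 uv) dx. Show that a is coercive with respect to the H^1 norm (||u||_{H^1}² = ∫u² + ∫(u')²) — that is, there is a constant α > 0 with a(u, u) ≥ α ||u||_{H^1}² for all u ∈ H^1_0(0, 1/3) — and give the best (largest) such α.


α = (1 + 18*π^2)/(2*(1 + 9*π^2))

Coercivity of a(·,·) on H^1_0(0, 1/3) means a(u, u) ≥ α ||u||_{H^1}² for every u ∈ H^1_0.
The interval has length L = 1/3, and Poincaré/coercivity depend only on L. Here a(u, u) = ∫(u')² + (1/2)·∫u².
Here 0 < c = 1/2 < 1. The condition a(u,u) ≥ α||u||_{H^1}² reads (1−α)∫(u')² ≥ (α−c)∫u². Any admissible α is ≤ 1 (rapidly oscillating u have ∫u²/∫(u')² → 0), and α = 1 would force 0 ≥ (1−c)∫u², impossible since c < 1; so 1−α > 0. By the sharp Poincaré inequality on H^1_0 of an interval of length L, ∫(u')² ≥ (π/L)²∫u² with equality for the first sine mode sin(π(x−x₀)/L) (x₀ the left endpoint), so the inequality holds for all u iff (1−α)(π/L)² ≥ α − c, i.e. α ≤ ((π/L)² + c)/((π/L)² + 1) = (1 + c(L/π)²)/(1 + (L/π)²). With (π/L)² = 9*π^2 and c = 1/2, the largest admissible constant is α = ((π/L)² + c)/((π/L)² + 1).
Simplifying, α = (1 + 18*π^2)/(2*(1 + 9*π^2)).


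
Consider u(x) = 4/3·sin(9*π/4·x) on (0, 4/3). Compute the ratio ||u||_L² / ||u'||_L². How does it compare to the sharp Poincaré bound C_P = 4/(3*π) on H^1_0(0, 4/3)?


||u||_L² / ||u'||_L² = 4/(9*π) < C_P = 4/(3*π).

u(x) = 4/3·sin(9*π/4·x), so u'(x) = 3*π*cos(9*π*x/4).
Writing u(x) = A·sin(kπx/L) with A = 4/3 and k = 3, use ∫_0^L sin²(kπx/L) dx = L/2 and ∫_0^L cos²(kπx/L) dx = L/2.
u² = 16/9·sin²(9*π/4·x) and (u')² = 9*π^2·cos²(9*π/4·x), and each of sin², cos² integrates to L/2 = 2/3 over (0, 4/3).
∫_0^4/3 u² dx = 32/27, so ||u||_L² = 4*sqrt(6)/9.
∫_0^4/3 (u')² dx = 6*π^2, so ||u'||_L² = sqrt(6)*π.
Ratio ||u||_L² / ||u'||_L² = 4/(9*π).
Sharp Poincaré constant on H^1_0(0, 4/3) is C_P = L/π = 4/(3*π), achieved by sin(3*π/4·x).
This is the k = 3 harmonic; the ratio L/(kπ) is strictly less than C_P = L/π, consistent with the sharp inequality ||u||_L² ≤ C_P ||u'||_L².


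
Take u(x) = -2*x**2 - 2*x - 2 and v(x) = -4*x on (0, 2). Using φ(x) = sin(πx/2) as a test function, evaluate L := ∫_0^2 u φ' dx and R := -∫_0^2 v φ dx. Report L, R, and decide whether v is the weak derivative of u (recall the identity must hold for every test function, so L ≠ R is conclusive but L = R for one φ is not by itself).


LHS = 24/π, RHS = 16/π. No, v is not the weak derivative of u.

u(x) = -2*x**2 - 2*x - 2, classical derivative u'(x) = -4*x - 2.
φ(x) = sin(πx/2), so φ'(x) = π*cos(π*x/2)/2.
Note φ(0) = φ(2) = 0, so the boundary term u·φ vanishes.
LHS = ∫_0^2 u(x) φ'(x) dx = ∫_0^2 (-π*x^2*cos(π*x/2) - π*x*cos(π*x/2) - π*cos(π*x/2)) dx. Term by term:
  ∫_0^2 -π*cos(π*x/2) dx = 0;  ∫_0^2 -π*x*cos(π*x/2) dx = 8/π;  ∫_0^2 -π*x^2*cos(π*x/2) dx = 16/π.
Sum: 0 + 8/π + 16/π = 24/π.
So LHS = 24/π.
∫_0^2 v(x) φ(x) dx = ∫_0^2 (-4*x*sin(π*x/2)) dx. Term by term:
  ∫_0^2 -4*x*sin(π*x/2) dx = -16/π.
So RHS = -∫_0^2 v(x) φ(x) dx = 16/π.
LHS − RHS = 8/π ≠ 0, so the identity fails.
(For a valid weak derivative the identity must hold for EVERY test function, in particular this one. The failure shows v is NOT the weak derivative of u.)
Correct weak derivative would be u'(x) = -4*x - 2.


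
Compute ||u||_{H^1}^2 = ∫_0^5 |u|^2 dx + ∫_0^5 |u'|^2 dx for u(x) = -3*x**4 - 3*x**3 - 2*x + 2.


||u||_{H^1}^2 = 436063085/84

The H^1 norm (squared) on an interval (0, L) is
  ||u||_{H^1}^2 = ∫_0^L u(x)^2 dx + ∫_0^L u'(x)^2 dx.
Compute u'(x) = -12*x**3 - 9*x**2 - 2.
Then u(x)^2 = 9*x**8 + 18*x**7 + 9*x**6 + 12*x**5 - 12*x**3 + 4*x**2 - 8*x + 4 and u'(x)^2 = 144*x**6 + 216*x**5 + 81*x**4 + 48*x**3 + 36*x**2 + 4.
Integrate each monomial from 0 to 5 using ∫_0^5 c·x^n dx = c·5^(n+1)/(n+1):
  ∫_0^5 u(x)^2 dx = ∫_0^5 (9*x^8 + 18*x^7 + 9*x^6 + 12*x^5 - 12*x^3 + 4*x^2 - 8*x + 4) dx. Term by term:
    ∫_0^5 9*x^8 dx = 1953125;  ∫_0^5 18*x^7 dx = 3515625/4;  ∫_0^5 9*x^6 dx = 703125/7;
    ∫_0^5 12*x^5 dx = 31250;  ∫_0^5 -12*x^3 dx = -1875;  ∫_0^5 4*x^2 dx = 500/3;
    ∫_0^5 -8*x dx = -100;  ∫_0^5 4 dx = 20.
  Sum: 1953125 + 3515625/4 + 703125/7 + 31250 − 1875 + 500/3 − 100 + 20 = 248802905/84.
  ∫_0^5 u'(x)^2 dx = ∫_0^5 (144*x^6 + 216*x^5 + 81*x^4 + 48*x^3 + 36*x^2 + 4) dx. Term by term:
    ∫_0^5 144*x^6 dx = 11250000/7;  ∫_0^5 216*x^5 dx = 562500;  ∫_0^5 81*x^4 dx = 50625;
    ∫_0^5 48*x^3 dx = 7500;  ∫_0^5 36*x^2 dx = 1500;  ∫_0^5 4 dx = 20.
  Sum: 11250000/7 + 562500 + 50625 + 7500 + 1500 + 20 = 15605015/7.
Adding: ||u||_{H^1}^2 = 248802905/84 + 15605015/7 = 436063085/84.


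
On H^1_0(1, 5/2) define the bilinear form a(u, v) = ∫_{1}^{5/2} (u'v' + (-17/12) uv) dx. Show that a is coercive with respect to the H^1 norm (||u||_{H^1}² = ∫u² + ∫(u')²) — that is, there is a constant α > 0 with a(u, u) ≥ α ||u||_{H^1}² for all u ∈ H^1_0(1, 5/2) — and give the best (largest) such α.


α = (-51 + 16*π^2)/(4*(9 + 4*π^2))

Coercivity of a(·,·) on H^1_0(1, 5/2) means a(u, u) ≥ α ||u||_{H^1}² for every u ∈ H^1_0.
The interval has length L = 3/2, and Poincaré/coercivity depend only on L. Here a(u, u) = ∫(u')² + (-17/12)·∫u².
Here c = -17/12 < 0 with |c| < (π/L)² = 4*π^2/9, so coercivity still holds. The condition a(u,u) ≥ α||u||_{H^1}² reads (1−α)∫(u')² ≥ (α−c)∫u². Any admissible α is ≤ 1 (rapidly oscillating u have ∫u²/∫(u')² → 0), and α = 1 would force 0 ≥ (1−c)∫u², impossible since c < 1; so 1−α > 0. By the sharp Poincaré inequality on H^1_0 of an interval of length L, ∫(u')² ≥ (π/L)²∫u² with equality for the first sine mode sin(π(x−x₀)/L) (x₀ the left endpoint), so the inequality holds for all u iff (1−α)(π/L)² ≥ α − c, i.e. α ≤ ((π/L)² + c)/((π/L)² + 1) = (1 + c(L/π)²)/(1 + (L/π)²). (Direct route, valid since c ≤ 0: Poincaré gives c∫u² ≥ c(L/π)²∫(u')², so a(u,u) ≥ (1 + c(L/π)²)∫(u')², while ||u||_{H^1}² ≤ (1 + (L/π)²)∫(u')²; dividing yields the same α.) With (π/L)² = 4*π^2/9 and c = -17/12, the largest admissible constant is α = ((π/L)² + c)/((π/L)² + 1).
Simplifying, α = (-51 + 16*π^2)/(4*(9 + 4*π^2)).


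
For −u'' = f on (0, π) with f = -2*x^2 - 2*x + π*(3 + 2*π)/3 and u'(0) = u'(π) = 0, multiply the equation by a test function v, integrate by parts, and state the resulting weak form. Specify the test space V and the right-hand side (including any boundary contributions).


V = H^1(0, π) (no boundary constraint on v; u is determined up to an additive constant); weak form: ∫_0^π u'v' dx = ∫_0^π (-2*x^2 - 2*x + π*(3 + 2*π)/3) v dx for all v ∈ V.

Multiply both sides by a test function v and integrate from 0 to π:
  ∫_0^π −u''(x) v(x) dx = ∫_0^π f(x) v(x) dx.
Integrate the LHS by parts once:
  ∫_0^π −u'' v dx = −[u'(x) v(x)]_0^π + ∫_0^π u'(x) v'(x) dx.
Thus ∫_0^π u'(x) v'(x) dx = ∫_0^π f(x) v(x) dx + [u'(x) v(x)]_0^π.
Choose V so that boundary terms are either known or forced to vanish.
u has homogeneous Neumann: u'(0) = u'(π) = 0. So [u' v]_0^π = 0·v(π) − 0·v(0) = 0 for any v; take V = H^1(0, π).
Weak formulation: find u (satisfying any essential BC) such that ∫_0^π u'(x) v'(x) dx = ∫_0^π f v dx for all v ∈ V (homogeneous Neumann, so boundary terms vanish).
Substituting f(x) = -2*x^2 - 2*x + π*(3 + 2*π)/3, the right-hand side is ∫_0^π (-2*x^2 - 2*x + π*(3 + 2*π)/3) v dx.
Compatibility check (pure Neumann): taking v ≡ 1 ∈ V gives 0 = ∫_0^π f dx + (0) − (0), i.e. ∫_0^π f dx must equal u'(0) − u'(π) = 0. Indeed ∫_0^π (-2*x^2 - 2*x + π*(3 + 2*π)/3) dx = 0, so the data are compatible. The solution is then unique only up to an additive constant (fix it e.g. by requiring ∫_0^π u dx = 0).


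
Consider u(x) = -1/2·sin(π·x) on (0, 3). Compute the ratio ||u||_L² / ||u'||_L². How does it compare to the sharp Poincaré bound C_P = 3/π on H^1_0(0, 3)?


||u||_L² / ||u'||_L² = 1/π < C_P = 3/π.

u(x) = -1/2·sin(π·x), so u'(x) = -π*cos(π*x)/2.
Writing u(x) = A·sin(kπx/L) with A = -1/2 and k = 3, use ∫_0^L sin²(kπx/L) dx = L/2 and ∫_0^L cos²(kπx/L) dx = L/2.
u² = 1/4·sin²(π·x) and (u')² = π^2/4·cos²(π·x), and each of sin², cos² integrates to L/2 = 3/2 over (0, 3).
∫_0^3 u² dx = 3/8, so ||u||_L² = sqrt(6)/4.
∫_0^3 (u')² dx = 3*π^2/8, so ||u'||_L² = sqrt(6)*π/4.
Ratio ||u||_L² / ||u'||_L² = 1/π.
Sharp Poincaré constant on H^1_0(0, 3) is C_P = L/π = 3/π, achieved by sin(π/3·x).
This is the k = 3 harmonic; the ratio L/(kπ) is strictly less than C_P = L/π, consistent with the sharp inequality ||u||_L² ≤ C_P ||u'||_L².


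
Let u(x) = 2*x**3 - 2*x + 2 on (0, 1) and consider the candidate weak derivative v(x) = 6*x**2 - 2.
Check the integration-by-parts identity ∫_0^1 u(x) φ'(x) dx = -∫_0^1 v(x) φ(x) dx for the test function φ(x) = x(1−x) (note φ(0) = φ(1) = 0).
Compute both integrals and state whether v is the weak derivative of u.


LHS = 1/30, RHS = 1/30. Yes, v = u' weakly.

u(x) = 2*x**3 - 2*x + 2, classical derivative u'(x) = 6*x**2 - 2.
φ(x) = x(1−x), so φ'(x) = 1 - 2*x.
Note φ(0) = φ(1) = 0, so the boundary term u·φ vanishes.
LHS = ∫_0^1 u(x) φ'(x) dx = ∫_0^1 (-4*x^4 + 2*x^3 + 4*x^2 - 6*x + 2) dx. Term by term:
  ∫_0^1 -4*x^4 dx = -4/5;  ∫_0^1 2*x^3 dx = 1/2;  ∫_0^1 4*x^2 dx = 4/3;
  ∫_0^1 -6*x dx = -3;  ∫_0^1 2 dx = 2.
Sum: -4/5 + 1/2 + 4/3 − 3 + 2 = 1/30.
So LHS = 1/30.
∫_0^1 v(x) φ(x) dx = ∫_0^1 (-6*x^4 + 6*x^3 + 2*x^2 - 2*x) dx. Term by term:
  ∫_0^1 -6*x^4 dx = -6/5;  ∫_0^1 6*x^3 dx = 3/2;  ∫_0^1 2*x^2 dx = 2/3;
  ∫_0^1 -2*x dx = -1.
Sum: -6/5 + 3/2 + 2/3 − 1 = -1/30.
So RHS = -∫_0^1 v(x) φ(x) dx = 1/30.
LHS = RHS, so the identity holds for this test φ.
Moreover u is smooth here and v(x) = u'(x) = 6*x**2 - 2 pointwise, so the identity holds for every test function. Hence v is the weak derivative of u.


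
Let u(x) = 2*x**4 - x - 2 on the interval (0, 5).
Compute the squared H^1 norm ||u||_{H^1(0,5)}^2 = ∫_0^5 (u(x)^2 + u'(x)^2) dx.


||u||_{H^1}^2 = 98566100/63

The H^1 norm (squared) on an interval (0, L) is
  ||u||_{H^1}^2 = ∫_0^L u(x)^2 dx + ∫_0^L u'(x)^2 dx.
Compute u'(x) = 8*x**3 - 1.
Then u(x)^2 = 4*x**8 - 4*x**5 - 8*x**4 + x**2 + 4*x + 4 and u'(x)^2 = 64*x**6 - 16*x**3 + 1.
Integrate each monomial from 0 to 5 using ∫_0^5 c·x^n dx = c·5^(n+1)/(n+1):
  ∫_0^5 u(x)^2 dx = ∫_0^5 (4*x^8 - 4*x^5 - 8*x^4 + x^2 + 4*x + 4) dx. Term by term:
    ∫_0^5 4*x^8 dx = 7812500/9;  ∫_0^5 -4*x^5 dx = -31250/3;  ∫_0^5 -8*x^4 dx = -5000;
    ∫_0^5 x^2 dx = 125/3;  ∫_0^5 4*x dx = 50;  ∫_0^5 4 dx = 20.
  Sum: 7812500/9 − 31250/3 − 5000 + 125/3 + 50 + 20 = 7674755/9.
  ∫_0^5 u'(x)^2 dx = ∫_0^5 (64*x^6 - 16*x^3 + 1) dx. Term by term:
    ∫_0^5 64*x^6 dx = 5000000/7;  ∫_0^5 -16*x^3 dx = -2500;  ∫_0^5 1 dx = 5.
  Sum: 5000000/7 − 2500 + 5 = 4982535/7.
Adding: ||u||_{H^1}^2 = 7674755/9 + 4982535/7 = 98566100/63.


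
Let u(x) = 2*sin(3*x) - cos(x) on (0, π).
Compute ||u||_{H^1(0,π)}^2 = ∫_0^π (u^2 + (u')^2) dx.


||u||_{H^1(0,π)}^2 = 21*π

u'(x) = sin(x) + 6*cos(3*x).
Expand u² and (u')² and integrate term by term on (0, π), using: for integers n ≥ 1, ∫_0^π sin²(nx) dx = ∫_0^π cos²(nx) dx = π/2; for n ≠ n', ∫_0^π sin(nx)sin(n'x) dx = ∫_0^π cos(nx)cos(n'x) dx = 0; and by product-to-sum, ∫_0^π sin(nx)cos(n'x) dx = ½∫_0^π [sin((n+n')x) + sin((n−n')x)] dx, which is 0 when n+n' is even and 2n/(n²−n'²) when n+n' is odd (it need not vanish on (0, π)).
  u² squared terms: (-1)²·∫cos(x)² dx = 1·π/2 = π/2;  (2)²·∫sin(3x)² dx = 4·π/2 = 2*π.
  u² cross terms: 2·(-1)·(2)·∫cos(x)·sin(3x) dx = -4·(0) = 0.
  So ∫_0^π u² dx = π/2 + 2*π + 0 = 5*π/2.
  (u')² squared terms: (6)²·∫cos(3x)² dx = 36·π/2 = 18*π;  (1)²·∫sin(x)² dx = 1·π/2 = π/2.
  (u')² cross terms: 2·(6)·(1)·∫cos(3x)·sin(x) dx = 12·(0) = 0.
  So ∫_0^π (u')² dx = 18*π + π/2 + 0 = 37*π/2.
||u||_{H^1}^2 = (5*π/2) + (37*π/2) = 21*π.


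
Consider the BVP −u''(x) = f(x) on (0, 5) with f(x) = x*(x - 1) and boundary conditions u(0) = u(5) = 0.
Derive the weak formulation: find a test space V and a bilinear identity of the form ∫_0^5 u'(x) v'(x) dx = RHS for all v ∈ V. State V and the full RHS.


V = H^1_0(0, 5) (so v(0) = v(5) = 0); weak form: ∫_0^5 u'v' dx = ∫_0^5 (x*(x - 1)) v dx for all v ∈ V.

Multiply both sides by a test function v and integrate from 0 to 5:
  ∫_0^5 −u''(x) v(x) dx = ∫_0^5 f(x) v(x) dx.
Integrate the LHS by parts once:
  ∫_0^5 −u'' v dx = −[u'(x) v(x)]_0^5 + ∫_0^5 u'(x) v'(x) dx.
Thus ∫_0^5 u'(x) v'(x) dx = ∫_0^5 f(x) v(x) dx + [u'(x) v(x)]_0^5.
Choose V so that boundary terms are either known or forced to vanish.
u is Dirichlet: u(0) = u(5) = 0. Let V = H^1_0(0, 5); then v(0) = v(5) = 0, and [u' v]_0^5 = 0.
Weak formulation: find u (satisfying any essential BC) such that ∫_0^5 u'(x) v'(x) dx = ∫_0^5 f v dx for all v ∈ V.
Substituting f(x) = x*(x - 1), the right-hand side is ∫_0^5 (x*(x - 1)) v dx.


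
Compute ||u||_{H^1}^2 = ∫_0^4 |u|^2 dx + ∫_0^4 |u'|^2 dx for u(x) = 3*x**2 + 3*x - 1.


||u||_{H^1}^2 = 20536/5

The H^1 norm (squared) on an interval (0, L) is
  ||u||_{H^1}^2 = ∫_0^L u(x)^2 dx + ∫_0^L u'(x)^2 dx.
Compute u'(x) = 6*x + 3.
Then u(x)^2 = 9*x**4 + 18*x**3 + 3*x**2 - 6*x + 1 and u'(x)^2 = 36*x**2 + 36*x + 9.
Integrate each monomial from 0 to 4 using ∫_0^4 c·x^n dx = c·4^(n+1)/(n+1):
  ∫_0^4 u(x)^2 dx = ∫_0^4 (9*x^4 + 18*x^3 + 3*x^2 - 6*x + 1) dx. Term by term:
    ∫_0^4 9*x^4 dx = 9216/5;  ∫_0^4 18*x^3 dx = 1152;  ∫_0^4 3*x^2 dx = 64;
    ∫_0^4 -6*x dx = -48;  ∫_0^4 1 dx = 4.
  Sum: 9216/5 + 1152 + 64 − 48 + 4 = 15076/5.
  ∫_0^4 u'(x)^2 dx = ∫_0^4 (36*x^2 + 36*x + 9) dx. Term by term:
    ∫_0^4 36*x^2 dx = 768;  ∫_0^4 36*x dx = 288;  ∫_0^4 9 dx = 36.
  Sum: 768 + 288 + 36 = 1092.
Adding: ||u||_{H^1}^2 = 15076/5 + 1092 = 20536/5.


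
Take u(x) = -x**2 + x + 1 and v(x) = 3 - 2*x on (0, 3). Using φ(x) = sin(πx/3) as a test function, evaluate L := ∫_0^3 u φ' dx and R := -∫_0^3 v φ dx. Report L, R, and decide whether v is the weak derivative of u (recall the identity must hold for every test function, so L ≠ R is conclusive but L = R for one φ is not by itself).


LHS = 12/π, RHS = 0. No, v is not the weak derivative of u.

u(x) = -x**2 + x + 1, classical derivative u'(x) = 1 - 2*x.
φ(x) = sin(πx/3), so φ'(x) = π*cos(π*x/3)/3.
Note φ(0) = φ(3) = 0, so the boundary term u·φ vanishes.
LHS = ∫_0^3 u(x) φ'(x) dx = ∫_0^3 (-π*x^2*cos(π*x/3)/3 + π*x*cos(π*x/3)/3 + π*cos(π*x/3)/3) dx. Term by term:
  ∫_0^3 π*cos(π*x/3)/3 dx = 0;  ∫_0^3 -π*x^2*cos(π*x/3)/3 dx = 18/π;  ∫_0^3 π*x*cos(π*x/3)/3 dx = -6/π.
Sum: 0 + 18/π − 6/π = 12/π.
So LHS = 12/π.
∫_0^3 v(x) φ(x) dx = ∫_0^3 (-2*x*sin(π*x/3) + 3*sin(π*x/3)) dx. Term by term:
  ∫_0^3 3*sin(π*x/3) dx = 18/π;  ∫_0^3 -2*x*sin(π*x/3) dx = -18/π.
Sum: 18/π − 18/π = 0.
So RHS = -∫_0^3 v(x) φ(x) dx = 0.
LHS − RHS = 12/π ≠ 0, so the identity fails.
(For a valid weak derivative the identity must hold for EVERY test function, in particular this one. The failure shows v is NOT the weak derivative of u.)
Correct weak derivative would be u'(x) = 1 - 2*x.


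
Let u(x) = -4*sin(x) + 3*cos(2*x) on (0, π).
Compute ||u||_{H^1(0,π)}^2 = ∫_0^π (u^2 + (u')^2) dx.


||u||_{H^1(0,π)}^2 = 80 + 77*π/2

u'(x) = -6*sin(2*x) - 4*cos(x).
Expand u² and (u')² and integrate term by term on (0, π), using: for integers n ≥ 1, ∫_0^π sin²(nx) dx = ∫_0^π cos²(nx) dx = π/2; for n ≠ n', ∫_0^π sin(nx)sin(n'x) dx = ∫_0^π cos(nx)cos(n'x) dx = 0; and by product-to-sum, ∫_0^π sin(nx)cos(n'x) dx = ½∫_0^π [sin((n+n')x) + sin((n−n')x)] dx, which is 0 when n+n' is even and 2n/(n²−n'²) when n+n' is odd (it need not vanish on (0, π)).
  u² squared terms: (-4)²·∫sin(x)² dx = 16·π/2 = 8*π;  (3)²·∫cos(2x)² dx = 9·π/2 = 9*π/2.
  u² cross terms: 2·(-4)·(3)·∫sin(x)·cos(2x) dx = -24·(-2/3) = 16.
  So ∫_0^π u² dx = 8*π + 9*π/2 + 16 = 16 + 25*π/2.
  (u')² squared terms: (-6)²·∫sin(2x)² dx = 36·π/2 = 18*π;  (-4)²·∫cos(x)² dx = 16·π/2 = 8*π.
  (u')² cross terms: 2·(-6)·(-4)·∫sin(2x)·cos(x) dx = 48·(4/3) = 64.
  So ∫_0^π (u')² dx = 18*π + 8*π + 64 = 64 + 26*π.
||u||_{H^1}^2 = (16 + 25*π/2) + (64 + 26*π) = 80 + 77*π/2.


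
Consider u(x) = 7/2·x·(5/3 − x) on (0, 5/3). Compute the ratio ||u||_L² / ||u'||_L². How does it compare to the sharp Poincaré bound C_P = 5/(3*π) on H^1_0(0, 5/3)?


||u||_L² / ||u'||_L² = sqrt(10)/6 < C_P = 5/(3*π).

u(x) = 7/2·x·(5/3 − x), so u'(x) = 35/6 - 7*x.
u(x) = 7/2·x·(5/3 − x) vanishes at x = 0 and x = 5/3, so u ∈ H^1_0(0, 5/3). Differentiate via the product rule and integrate the resulting polynomials term by term.
  ∫_0^5/3 u² dx = ∫_0^5/3 (49*x^4/4 - 245*x^3/6 + 1225*x^2/36) dx. Term by term:
    ∫_0^5/3 49*x^4/4 dx = 30625/972;  ∫_0^5/3 -245*x^3/6 dx = -153125/1944;  ∫_0^5/3 1225*x^2/36 dx = 153125/2916.
  Sum: 30625/972 − 153125/1944 + 153125/2916 = 30625/5832.
  ∫_0^5/3 (u')² dx = ∫_0^5/3 (49*x^2 - 245*x/3 + 1225/36) dx. Term by term:
    ∫_0^5/3 49*x^2 dx = 6125/81;  ∫_0^5/3 -245*x/3 dx = -6125/54;  ∫_0^5/3 1225/36 dx = 6125/108.
  Sum: 6125/81 − 6125/54 + 6125/108 = 6125/324.
∫_0^5/3 u² dx = 30625/5832, so ||u||_L² = 175*sqrt(2)/108.
∫_0^5/3 (u')² dx = 6125/324, so ||u'||_L² = 35*sqrt(5)/18.
Ratio ||u||_L² / ||u'||_L² = sqrt(10)/6.
Sharp Poincaré constant on H^1_0(0, 5/3) is C_P = L/π = 5/(3*π), achieved by sin(3*π/5·x).
A polynomial bump cannot attain the sharp Poincaré constant (only the first sine eigenfunction does), so the ratio is strictly less than C_P, consistent with ||u||_L² ≤ C_P ||u'||_L².


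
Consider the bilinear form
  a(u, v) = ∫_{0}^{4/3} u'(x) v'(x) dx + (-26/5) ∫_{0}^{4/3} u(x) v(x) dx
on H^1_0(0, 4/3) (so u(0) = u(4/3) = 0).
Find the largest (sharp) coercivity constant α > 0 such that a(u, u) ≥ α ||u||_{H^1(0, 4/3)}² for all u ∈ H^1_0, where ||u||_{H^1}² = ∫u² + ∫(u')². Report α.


α = (-416 + 45*π^2)/(5*(16 + 9*π^2))

Coercivity of a(·,·) on H^1_0(0, 4/3) means a(u, u) ≥ α ||u||_{H^1}² for every u ∈ H^1_0.
The interval has length L = 4/3, and Poincaré/coercivity depend only on L. Here a(u, u) = ∫(u')² + (-26/5)·∫u².
Here c = -26/5 < 0 with |c| < (π/L)² = 9*π^2/16, so coercivity still holds. The condition a(u,u) ≥ α||u||_{H^1}² reads (1−α)∫(u')² ≥ (α−c)∫u². Any admissible α is ≤ 1 (rapidly oscillating u have ∫u²/∫(u')² → 0), and α = 1 would force 0 ≥ (1−c)∫u², impossible since c < 1; so 1−α > 0. By the sharp Poincaré inequality on H^1_0 of an interval of length L, ∫(u')² ≥ (π/L)²∫u² with equality for the first sine mode sin(π(x−x₀)/L) (x₀ the left endpoint), so the inequality holds for all u iff (1−α)(π/L)² ≥ α − c, i.e. α ≤ ((π/L)² + c)/((π/L)² + 1) = (1 + c(L/π)²)/(1 + (L/π)²). (Direct route, valid since c ≤ 0: Poincaré gives c∫u² ≥ c(L/π)²∫(u')², so a(u,u) ≥ (1 + c(L/π)²)∫(u')², while ||u||_{H^1}² ≤ (1 + (L/π)²)∫(u')²; dividing yields the same α.) With (π/L)² = 9*π^2/16 and c = -26/5, the largest admissible constant is α = ((π/L)² + c)/((π/L)² + 1).
Simplifying, α = (-416 + 45*π^2)/(5*(16 + 9*π^2)).


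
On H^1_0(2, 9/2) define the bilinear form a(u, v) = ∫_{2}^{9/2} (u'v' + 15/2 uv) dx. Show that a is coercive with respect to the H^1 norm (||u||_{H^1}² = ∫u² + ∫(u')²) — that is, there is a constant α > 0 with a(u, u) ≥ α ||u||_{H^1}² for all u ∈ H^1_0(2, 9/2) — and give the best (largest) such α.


α = 1

Coercivity of a(·,·) on H^1_0(2, 9/2) means a(u, u) ≥ α ||u||_{H^1}² for every u ∈ H^1_0.
The interval has length L = 5/2, and Poincaré/coercivity depend only on L. Here a(u, u) = ∫(u')² + (15/2)·∫u².
Here c = 15/2 ≥ 1, so a(u,u) = ∫(u')² + c∫u² ≥ ∫(u')² + ∫u² = ||u||_{H^1}², i.e. α = 1 works. No larger α is possible: a(u,u) ≥ α||u||_{H^1}² means (1−α)∫(u')² ≥ (α−c)∫u², and for the modes u_n = sin(nπ(x−x₀)/L) (x₀ the left endpoint) one has ∫u_n²/∫(u_n')² = (L/(nπ))² → 0, so a(u_n,u_n)/||u_n||_{H^1}² → 1. Hence the optimal constant is α = 1.
Therefore α = 1.


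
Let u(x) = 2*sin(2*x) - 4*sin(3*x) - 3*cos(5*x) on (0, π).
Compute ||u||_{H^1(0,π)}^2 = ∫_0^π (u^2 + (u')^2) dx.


||u||_{H^1(0,π)}^2 = 416/7 + 207*π

u'(x) = 15*sin(5*x) + 4*cos(2*x) - 12*cos(3*x).
Expand u² and (u')² and integrate term by term on (0, π), using: for integers n ≥ 1, ∫_0^π sin²(nx) dx = ∫_0^π cos²(nx) dx = π/2; for n ≠ n', ∫_0^π sin(nx)sin(n'x) dx = ∫_0^π cos(nx)cos(n'x) dx = 0; and by product-to-sum, ∫_0^π sin(nx)cos(n'x) dx = ½∫_0^π [sin((n+n')x) + sin((n−n')x)] dx, which is 0 when n+n' is even and 2n/(n²−n'²) when n+n' is odd (it need not vanish on (0, π)).
  u² squared terms: (-4)²·∫sin(3x)² dx = 16·π/2 = 8*π;  (-3)²·∫cos(5x)² dx = 9·π/2 = 9*π/2;  (2)²·∫sin(2x)² dx = 4·π/2 = 2*π.
  u² cross terms: 2·(-4)·(-3)·∫sin(3x)·cos(5x) dx = 24·(0) = 0;  2·(-4)·(2)·∫sin(3x)·sin(2x) dx = -16·(0) = 0;  2·(-3)·(2)·∫cos(5x)·sin(2x) dx = -12·(-4/21) = 16/7.
  So ∫_0^π u² dx = 8*π + 9*π/2 + 2*π + 0 + 0 + 16/7 = 16/7 + 29*π/2.
  (u')² squared terms: (-12)²·∫cos(3x)² dx = 144·π/2 = 72*π;  (4)²·∫cos(2x)² dx = 16·π/2 = 8*π;  (15)²·∫sin(5x)² dx = 225·π/2 = 225*π/2.
  (u')² cross terms: 2·(-12)·(4)·∫cos(3x)·cos(2x) dx = -96·(0) = 0;  2·(-12)·(15)·∫cos(3x)·sin(5x) dx = -360·(0) = 0;  2·(4)·(15)·∫cos(2x)·sin(5x) dx = 120·(10/21) = 400/7.
  So ∫_0^π (u')² dx = 72*π + 8*π + 225*π/2 + 0 + 0 + 400/7 = 400/7 + 385*π/2.
||u||_{H^1}^2 = (16/7 + 29*π/2) + (400/7 + 385*π/2) = 416/7 + 207*π.


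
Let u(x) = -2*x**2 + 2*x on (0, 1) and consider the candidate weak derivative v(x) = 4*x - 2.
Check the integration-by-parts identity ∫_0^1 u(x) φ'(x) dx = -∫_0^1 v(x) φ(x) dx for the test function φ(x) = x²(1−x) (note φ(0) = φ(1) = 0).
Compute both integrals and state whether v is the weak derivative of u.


LHS = 1/30, RHS = -1/30. No, v is not the weak derivative of u.

u(x) = -2*x**2 + 2*x, classical derivative u'(x) = 2 - 4*x.
φ(x) = x²(1−x), so φ'(x) = x*(2 - 3*x).
Note φ(0) = φ(1) = 0, so the boundary term u·φ vanishes.
LHS = ∫_0^1 u(x) φ'(x) dx = ∫_0^1 (6*x^4 - 10*x^3 + 4*x^2) dx. Term by term:
  ∫_0^1 6*x^4 dx = 6/5;  ∫_0^1 -10*x^3 dx = -5/2;  ∫_0^1 4*x^2 dx = 4/3.
Sum: 6/5 − 5/2 + 4/3 = 1/30.
So LHS = 1/30.
∫_0^1 v(x) φ(x) dx = ∫_0^1 (-4*x^4 + 6*x^3 - 2*x^2) dx. Term by term:
  ∫_0^1 -4*x^4 dx = -4/5;  ∫_0^1 6*x^3 dx = 3/2;  ∫_0^1 -2*x^2 dx = -2/3.
Sum: -4/5 + 3/2 − 2/3 = 1/30.
So RHS = -∫_0^1 v(x) φ(x) dx = -1/30.
LHS − RHS = 1/15 ≠ 0, so the identity fails.
(For a valid weak derivative the identity must hold for EVERY test function, in particular this one. The failure shows v is NOT the weak derivative of u.)
Correct weak derivative would be u'(x) = 2 - 4*x.


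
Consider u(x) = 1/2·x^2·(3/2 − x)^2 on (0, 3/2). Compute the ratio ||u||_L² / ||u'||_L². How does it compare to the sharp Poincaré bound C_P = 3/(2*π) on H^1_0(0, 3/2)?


||u||_L² / ||u'||_L² = sqrt(3)/4 < C_P = 3/(2*π).

u(x) = 1/2·x^2·(3/2 − x)^2, so u'(x) = x*(2*x - 3)*(4*x - 3)/4.
u(x) = 1/2·x^2·(3/2 − x)^2 vanishes at x = 0 and x = 3/2, so u ∈ H^1_0(0, 3/2). Differentiate via the product rule and integrate the resulting polynomials term by term.
  ∫_0^3/2 u² dx = ∫_0^3/2 (x^8/4 - 3*x^7/2 + 27*x^6/8 - 27*x^5/8 + 81*x^4/64) dx. Term by term:
    ∫_0^3/2 x^8/4 dx = 2187/2048;  ∫_0^3/2 -3*x^7/2 dx = -19683/4096;  ∫_0^3/2 27*x^6/8 dx = 59049/7168;
    ∫_0^3/2 -27*x^5/8 dx = -6561/1024;  ∫_0^3/2 81*x^4/64 dx = 19683/10240.
  Sum: 2187/2048 − 19683/4096 + 59049/7168 − 6561/1024 + 19683/10240 = 2187/143360.
  ∫_0^3/2 (u')² dx = ∫_0^3/2 (4*x^6 - 18*x^5 + 117*x^4/4 - 81*x^3/4 + 81*x^2/16) dx. Term by term:
    ∫_0^3/2 4*x^6 dx = 2187/224;  ∫_0^3/2 -18*x^5 dx = -2187/64;  ∫_0^3/2 117*x^4/4 dx = 28431/640;
    ∫_0^3/2 -81*x^3/4 dx = -6561/256;  ∫_0^3/2 81*x^2/16 dx = 729/128.
  Sum: 2187/224 − 2187/64 + 28431/640 − 6561/256 + 729/128 = 729/8960.
∫_0^3/2 u² dx = 2187/143360, so ||u||_L² = 27*sqrt(105)/2240.
∫_0^3/2 (u')² dx = 729/8960, so ||u'||_L² = 27*sqrt(35)/560.
Ratio ||u||_L² / ||u'||_L² = sqrt(3)/4.
Sharp Poincaré constant on H^1_0(0, 3/2) is C_P = L/π = 3/(2*π), achieved by sin(2*π/3·x).
A polynomial bump cannot attain the sharp Poincaré constant (only the first sine eigenfunction does), so the ratio is strictly less than C_P, consistent with ||u||_L² ≤ C_P ||u'||_L².


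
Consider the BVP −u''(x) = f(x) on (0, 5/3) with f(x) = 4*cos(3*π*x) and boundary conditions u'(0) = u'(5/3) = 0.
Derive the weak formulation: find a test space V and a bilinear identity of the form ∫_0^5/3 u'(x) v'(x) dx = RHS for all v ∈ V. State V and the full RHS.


V = H^1(0, 5/3) (no boundary constraint on v; u is determined up to an additive constant); weak form: ∫_0^5/3 u'v' dx = ∫_0^5/3 (4*cos(3*π*x)) v dx for all v ∈ V.

Multiply both sides by a test function v and integrate from 0 to 5/3:
  ∫_0^5/3 −u''(x) v(x) dx = ∫_0^5/3 f(x) v(x) dx.
Integrate the LHS by parts once:
  ∫_0^5/3 −u'' v dx = −[u'(x) v(x)]_0^5/3 + ∫_0^5/3 u'(x) v'(x) dx.
Thus ∫_0^5/3 u'(x) v'(x) dx = ∫_0^5/3 f(x) v(x) dx + [u'(x) v(x)]_0^5/3.
Choose V so that boundary terms are either known or forced to vanish.
u has homogeneous Neumann: u'(0) = u'(5/3) = 0. So [u' v]_0^5/3 = 0·v(5/3) − 0·v(0) = 0 for any v; take V = H^1(0, 5/3).
Weak formulation: find u (satisfying any essential BC) such that ∫_0^5/3 u'(x) v'(x) dx = ∫_0^5/3 f v dx for all v ∈ V (homogeneous Neumann, so boundary terms vanish).
Substituting f(x) = 4*cos(3*π*x), the right-hand side is ∫_0^5/3 (4*cos(3*π*x)) v dx.
Compatibility check (pure Neumann): taking v ≡ 1 ∈ V gives 0 = ∫_0^5/3 f dx + (0) − (0), i.e. ∫_0^5/3 f dx must equal u'(0) − u'(5/3) = 0. Indeed ∫_0^5/3 (4*cos(3*π*x)) dx = 0, so the data are compatible. The solution is then unique only up to an additive constant (fix it e.g. by requiring ∫_0^5/3 u dx = 0).


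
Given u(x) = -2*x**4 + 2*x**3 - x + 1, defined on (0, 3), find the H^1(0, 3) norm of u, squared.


||u||_{H^1}^2 = 487128/35

The H^1 norm (squared) on an interval (0, L) is
  ||u||_{H^1}^2 = ∫_0^L u(x)^2 dx + ∫_0^L u'(x)^2 dx.
Compute u'(x) = -8*x**3 + 6*x**2 - 1.
Then u(x)^2 = 4*x**8 - 8*x**7 + 4*x**6 + 4*x**5 - 8*x**4 + 4*x**3 + x**2 - 2*x + 1 and u'(x)^2 = 64*x**6 - 96*x**5 + 36*x**4 + 16*x**3 - 12*x**2 + 1.
Integrate each monomial from 0 to 3 using ∫_0^3 c·x^n dx = c·3^(n+1)/(n+1):
  ∫_0^3 u(x)^2 dx = ∫_0^3 (4*x^8 - 8*x^7 + 4*x^6 + 4*x^5 - 8*x^4 + 4*x^3 + x^2 - 2*x + 1) dx. Term by term:
    ∫_0^3 4*x^8 dx = 8748;  ∫_0^3 -8*x^7 dx = -6561;  ∫_0^3 4*x^6 dx = 8748/7;
    ∫_0^3 4*x^5 dx = 486;  ∫_0^3 -8*x^4 dx = -1944/5;  ∫_0^3 4*x^3 dx = 81;
    ∫_0^3 x^2 dx = 9;  ∫_0^3 -2*x dx = -9;  ∫_0^3 1 dx = 3.
  Sum: 8748 − 6561 + 8748/7 + 486 − 1944/5 + 81 + 9 − 9 + 3 = 126627/35.
  ∫_0^3 u'(x)^2 dx = ∫_0^3 (64*x^6 - 96*x^5 + 36*x^4 + 16*x^3 - 12*x^2 + 1) dx. Term by term:
    ∫_0^3 64*x^6 dx = 139968/7;  ∫_0^3 -96*x^5 dx = -11664;  ∫_0^3 36*x^4 dx = 8748/5;
    ∫_0^3 16*x^3 dx = 324;  ∫_0^3 -12*x^2 dx = -108;  ∫_0^3 1 dx = 3.
  Sum: 139968/7 − 11664 + 8748/5 + 324 − 108 + 3 = 360501/35.
Adding: ||u||_{H^1}^2 = 126627/35 + 360501/35 = 487128/35.


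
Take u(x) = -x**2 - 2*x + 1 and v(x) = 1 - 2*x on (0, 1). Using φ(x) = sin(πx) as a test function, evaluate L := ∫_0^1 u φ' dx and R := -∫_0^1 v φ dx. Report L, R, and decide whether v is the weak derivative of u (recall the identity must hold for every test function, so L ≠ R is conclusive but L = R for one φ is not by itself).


LHS = 6/π, RHS = 0. No, v is not the weak derivative of u.

u(x) = -x**2 - 2*x + 1, classical derivative u'(x) = -2*x - 2.
φ(x) = sin(πx), so φ'(x) = π*cos(π*x).
Note φ(0) = φ(1) = 0, so the boundary term u·φ vanishes.
LHS = ∫_0^1 u(x) φ'(x) dx = ∫_0^1 (-π*x^2*cos(π*x) - 2*π*x*cos(π*x) + π*cos(π*x)) dx. Term by term:
  ∫_0^1 π*cos(π*x) dx = 0;  ∫_0^1 -π*x^2*cos(π*x) dx = 2/π;  ∫_0^1 -2*π*x*cos(π*x) dx = 4/π.
Sum: 0 + 2/π + 4/π = 6/π.
So LHS = 6/π.
∫_0^1 v(x) φ(x) dx = ∫_0^1 (-2*x*sin(π*x) + sin(π*x)) dx. Term by term:
  ∫_0^1 -2*x*sin(π*x) dx = -2/π;  ∫_0^1 sin(π*x) dx = 2/π.
Sum: -2/π + 2/π = 0.
So RHS = -∫_0^1 v(x) φ(x) dx = 0.
LHS − RHS = 6/π ≠ 0, so the identity fails.
(For a valid weak derivative the identity must hold for EVERY test function, in particular this one. The failure shows v is NOT the weak derivative of u.)
Correct weak derivative would be u'(x) = -2*x - 2.


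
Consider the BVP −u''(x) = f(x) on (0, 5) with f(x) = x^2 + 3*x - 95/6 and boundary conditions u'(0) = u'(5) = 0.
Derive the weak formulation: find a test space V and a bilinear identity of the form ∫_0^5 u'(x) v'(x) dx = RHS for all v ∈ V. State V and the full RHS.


V = H^1(0, 5) (no boundary constraint on v; u is determined up to an additive constant); weak form: ∫_0^5 u'v' dx = ∫_0^5 (x^2 + 3*x - 95/6) v dx for all v ∈ V.

Multiply both sides by a test function v and integrate from 0 to 5:
  ∫_0^5 −u''(x) v(x) dx = ∫_0^5 f(x) v(x) dx.
Integrate the LHS by parts once:
  ∫_0^5 −u'' v dx = −[u'(x) v(x)]_0^5 + ∫_0^5 u'(x) v'(x) dx.
Thus ∫_0^5 u'(x) v'(x) dx = ∫_0^5 f(x) v(x) dx + [u'(x) v(x)]_0^5.
Choose V so that boundary terms are either known or forced to vanish.
u has homogeneous Neumann: u'(0) = u'(5) = 0. So [u' v]_0^5 = 0·v(5) − 0·v(0) = 0 for any v; take V = H^1(0, 5).
Weak formulation: find u (satisfying any essential BC) such that ∫_0^5 u'(x) v'(x) dx = ∫_0^5 f v dx for all v ∈ V (homogeneous Neumann, so boundary terms vanish).
Substituting f(x) = x^2 + 3*x - 95/6, the right-hand side is ∫_0^5 (x^2 + 3*x - 95/6) v dx.
Compatibility check (pure Neumann): taking v ≡ 1 ∈ V gives 0 = ∫_0^5 f dx + (0) − (0), i.e. ∫_0^5 f dx must equal u'(0) − u'(5) = 0. Indeed ∫_0^5 (x^2 + 3*x - 95/6) dx = 0, so the data are compatible. The solution is then unique only up to an additive constant (fix it e.g. by requiring ∫_0^5 u dx = 0).


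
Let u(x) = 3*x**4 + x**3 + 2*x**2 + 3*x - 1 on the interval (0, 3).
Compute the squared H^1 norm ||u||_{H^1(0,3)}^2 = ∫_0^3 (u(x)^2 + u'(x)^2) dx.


||u||_{H^1}^2 = 13017471/140

The H^1 norm (squared) on an interval (0, L) is
  ||u||_{H^1}^2 = ∫_0^L u(x)^2 dx + ∫_0^L u'(x)^2 dx.
Compute u'(x) = 12*x**3 + 3*x**2 + 4*x + 3.
Then u(x)^2 = 9*x**8 + 6*x**7 + 13*x**6 + 22*x**5 + 4*x**4 + 10*x**3 + 5*x**2 - 6*x + 1 and u'(x)^2 = 144*x**6 + 72*x**5 + 105*x**4 + 96*x**3 + 34*x**2 + 24*x + 9.
Integrate each monomial from 0 to 3 using ∫_0^3 c·x^n dx = c·3^(n+1)/(n+1):
  ∫_0^3 u(x)^2 dx = ∫_0^3 (9*x^8 + 6*x^7 + 13*x^6 + 22*x^5 + 4*x^4 + 10*x^3 + 5*x^2 - 6*x + 1) dx. Term by term:
    ∫_0^3 9*x^8 dx = 19683;  ∫_0^3 6*x^7 dx = 19683/4;  ∫_0^3 13*x^6 dx = 28431/7;
    ∫_0^3 22*x^5 dx = 2673;  ∫_0^3 4*x^4 dx = 972/5;  ∫_0^3 10*x^3 dx = 405/2;
    ∫_0^3 5*x^2 dx = 45;  ∫_0^3 -6*x dx = -27;  ∫_0^3 1 dx = 3.
  Sum: 19683 + 19683/4 + 28431/7 + 2673 + 972/5 + 405/2 + 45 − 27 + 3 = 4445871/140.
  ∫_0^3 u'(x)^2 dx = ∫_0^3 (144*x^6 + 72*x^5 + 105*x^4 + 96*x^3 + 34*x^2 + 24*x + 9) dx. Term by term:
    ∫_0^3 144*x^6 dx = 314928/7;  ∫_0^3 72*x^5 dx = 8748;  ∫_0^3 105*x^4 dx = 5103;
    ∫_0^3 96*x^3 dx = 1944;  ∫_0^3 34*x^2 dx = 306;  ∫_0^3 24*x dx = 108;
    ∫_0^3 9 dx = 27.
  Sum: 314928/7 + 8748 + 5103 + 1944 + 306 + 108 + 27 = 428580/7.
Adding: ||u||_{H^1}^2 = 4445871/140 + 428580/7 = 13017471/140.


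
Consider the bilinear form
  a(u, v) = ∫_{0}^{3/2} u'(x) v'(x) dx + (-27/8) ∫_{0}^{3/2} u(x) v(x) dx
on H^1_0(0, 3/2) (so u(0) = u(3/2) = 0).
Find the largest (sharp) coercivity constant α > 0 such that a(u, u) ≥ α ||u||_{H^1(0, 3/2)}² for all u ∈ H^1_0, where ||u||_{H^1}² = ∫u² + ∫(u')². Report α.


α = (-243 + 32*π^2)/(8*(9 + 4*π^2))

Coercivity of a(·,·) on H^1_0(0, 3/2) means a(u, u) ≥ α ||u||_{H^1}² for every u ∈ H^1_0.
The interval has length L = 3/2, and Poincaré/coercivity depend only on L. Here a(u, u) = ∫(u')² + (-27/8)·∫u².
Here c = -27/8 < 0 with |c| < (π/L)² = 4*π^2/9, so coercivity still holds. The condition a(u,u) ≥ α||u||_{H^1}² reads (1−α)∫(u')² ≥ (α−c)∫u². Any admissible α is ≤ 1 (rapidly oscillating u have ∫u²/∫(u')² → 0), and α = 1 would force 0 ≥ (1−c)∫u², impossible since c < 1; so 1−α > 0. By the sharp Poincaré inequality on H^1_0 of an interval of length L, ∫(u')² ≥ (π/L)²∫u² with equality for the first sine mode sin(π(x−x₀)/L) (x₀ the left endpoint), so the inequality holds for all u iff (1−α)(π/L)² ≥ α − c, i.e. α ≤ ((π/L)² + c)/((π/L)² + 1) = (1 + c(L/π)²)/(1 + (L/π)²). (Direct route, valid since c ≤ 0: Poincaré gives c∫u² ≥ c(L/π)²∫(u')², so a(u,u) ≥ (1 + c(L/π)²)∫(u')², while ||u||_{H^1}² ≤ (1 + (L/π)²)∫(u')²; dividing yields the same α.) With (π/L)² = 4*π^2/9 and c = -27/8, the largest admissible constant is α = ((π/L)² + c)/((π/L)² + 1).
Simplifying, α = (-243 + 32*π^2)/(8*(9 + 4*π^2)).


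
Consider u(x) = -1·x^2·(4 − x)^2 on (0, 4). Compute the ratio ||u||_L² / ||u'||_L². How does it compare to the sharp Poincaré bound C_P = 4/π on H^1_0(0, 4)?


||u||_L² / ||u'||_L² = 2*sqrt(3)/3 < C_P = 4/π.

u(x) = -1·x^2·(4 − x)^2, so u'(x) = 4*x*(-x^2 + 6*x - 8).
u(x) = -1·x^2·(4 − x)^2 vanishes at x = 0 and x = 4, so u ∈ H^1_0(0, 4). Differentiate via the product rule and integrate the resulting polynomials term by term.
  ∫_0^4 u² dx = ∫_0^4 (x^8 - 16*x^7 + 96*x^6 - 256*x^5 + 256*x^4) dx. Term by term:
    ∫_0^4 x^8 dx = 262144/9;  ∫_0^4 -16*x^7 dx = -131072;  ∫_0^4 96*x^6 dx = 1572864/7;
    ∫_0^4 -256*x^5 dx = -524288/3;  ∫_0^4 256*x^4 dx = 262144/5.
  Sum: 262144/9 − 131072 + 1572864/7 − 524288/3 + 262144/5 = 131072/315.
  ∫_0^4 (u')² dx = ∫_0^4 (16*x^6 - 192*x^5 + 832*x^4 - 1536*x^3 + 1024*x^2) dx. Term by term:
    ∫_0^4 16*x^6 dx = 262144/7;  ∫_0^4 -192*x^5 dx = -131072;  ∫_0^4 832*x^4 dx = 851968/5;
    ∫_0^4 -1536*x^3 dx = -98304;  ∫_0^4 1024*x^2 dx = 65536/3.
  Sum: 262144/7 − 131072 + 851968/5 − 98304 + 65536/3 = 32768/105.
∫_0^4 u² dx = 131072/315, so ||u||_L² = 256*sqrt(70)/105.
∫_0^4 (u')² dx = 32768/105, so ||u'||_L² = 128*sqrt(210)/105.
Ratio ||u||_L² / ||u'||_L² = 2*sqrt(3)/3.
Sharp Poincaré constant on H^1_0(0, 4) is C_P = L/π = 4/π, achieved by sin(π/4·x).
A polynomial bump cannot attain the sharp Poincaré constant (only the first sine eigenfunction does), so the ratio is strictly less than C_P, consistent with ||u||_L² ≤ C_P ||u'||_L².
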